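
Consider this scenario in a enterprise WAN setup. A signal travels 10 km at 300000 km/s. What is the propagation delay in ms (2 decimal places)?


Given: distance = 10 km, speed = 300000 km/s
Delay = distance / speed = 10 / 300000 seconds
Delay in ms = 10 * 1000 / 300000
Delay = 0.0333 ms
Rounded to 2 dp = 0.03 ms

0.03


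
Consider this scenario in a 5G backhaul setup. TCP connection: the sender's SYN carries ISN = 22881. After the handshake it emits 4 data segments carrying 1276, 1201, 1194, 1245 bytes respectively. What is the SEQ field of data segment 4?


The SYN occupies sequence number ISN = 22881, so the first data byte is ISN + 1 = 22882.
SEQ of data segment i = (ISN + 1) + sum of payload sizes of segments 1..i-1.
Segment 1: SEQ = 22882, payload = 1276 bytes
Segment 2: SEQ = 24158, payload = 1201 bytes
Segment 3: SEQ = 25359, payload = 1194 bytes
Segment 4: SEQ = 26553, payload = 1245 bytes
SEQ of segment 4 = 22882 + 1276 + 1201 + 1194 = 26553

26553


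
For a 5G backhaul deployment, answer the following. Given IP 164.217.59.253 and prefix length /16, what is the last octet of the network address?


Given: IP = 164.217.59.253, prefix = /16
Subnet mask = 255.255.0.0
Last octet of IP: 253
Last octet of mask: 0
Network last octet = 253 AND 0 = 0

0


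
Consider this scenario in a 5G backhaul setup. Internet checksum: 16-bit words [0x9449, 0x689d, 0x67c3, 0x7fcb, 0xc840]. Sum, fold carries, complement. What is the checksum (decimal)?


Given words: [0x9449, 0x689d, 0x67c3, 0x7fcb, 0xc840]
Step 1: Sum all words
Raw sum = 37961 + 26781 + 26563 + 32715 + 51264 = 175284
Step 2: Fold carry: (44212 + 2) = 44214
One's complement = ~44214 & 0xFFFF = 21321

21321


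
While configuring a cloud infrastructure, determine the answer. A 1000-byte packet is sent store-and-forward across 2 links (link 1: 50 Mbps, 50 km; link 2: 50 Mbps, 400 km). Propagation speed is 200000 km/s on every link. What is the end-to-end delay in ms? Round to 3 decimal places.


Packet = 1000 bytes = 8000 bits. Store-and-forward: sum (t_trans + t_prop) per link.
Link 1: t_trans = 8000/(50*10^6) s = 0.1600 ms; t_prop = 50/200000 s = 0.2500 ms; subtotal = 0.4100 ms
Link 2: t_trans = 8000/(50*10^6) s = 0.1600 ms; t_prop = 400/200000 s = 2.0000 ms; subtotal = 2.1600 ms
End-to-end = 0.4100 + 2.1600 = 2.5700 ms -> 2.570 ms (3 dp)

2.570


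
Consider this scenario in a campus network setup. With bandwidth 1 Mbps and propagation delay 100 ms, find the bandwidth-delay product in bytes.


Given: bandwidth = 1 Mbps, delay = 100 ms
BDP in bits = 1 * 10^6 * 100 / 1000
BDP in bits = 100000
BDP in bytes = 100000 / 8 = 12500

12500


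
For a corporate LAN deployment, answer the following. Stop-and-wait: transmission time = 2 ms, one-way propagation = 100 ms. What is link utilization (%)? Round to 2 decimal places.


Given: Ttrans = 2 ms, Tprop = 100 ms
RTT = 2 * Tprop = 2 * 100 = 200 ms
U = Ttrans / (Ttrans + RTT)
U = 2 / (2 + 200)
U = 2 / 202 = 0.009901
U% = 0.99%

0.99


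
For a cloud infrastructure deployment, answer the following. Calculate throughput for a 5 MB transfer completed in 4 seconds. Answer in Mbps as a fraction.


Given: file = 5 MB, time = 4 s
File in Mb = 5 * 8 = 40 Mb
Throughput = 40 / 4 Mbps
Throughput = 10 Mbps

10


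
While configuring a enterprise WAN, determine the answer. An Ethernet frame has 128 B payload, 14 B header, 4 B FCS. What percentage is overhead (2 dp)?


Given: payload = 128 B, header = 14 B, trailer = 4 B
Overhead bytes = header + trailer = 14 + 4 = 18
Total frame = payload + overhead = 128 + 18 = 146
Overhead % = 18 / 146 * 100 = 12.3288% -> 12.33% (2 dp)

12.33


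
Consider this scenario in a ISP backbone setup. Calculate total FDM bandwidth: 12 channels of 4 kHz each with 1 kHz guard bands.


Given: 12 channels, 4 kHz each, guard = 1 kHz
Channel bandwidth = 12 * 4 = 48 kHz
Guard bands = 11 gaps * 1 kHz = 11 kHz
Total = 48 + 11 = 59 kHz

59


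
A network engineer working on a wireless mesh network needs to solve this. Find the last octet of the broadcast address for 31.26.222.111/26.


Given: IP = 31.26.222.111, prefix = /26
Host bits = 32 - 26 = 6
Network last octet = 111 AND mask = 64
Host part size = 2^6 - 1 = 63
Broadcast last octet = 64 OR 63 = 127

127


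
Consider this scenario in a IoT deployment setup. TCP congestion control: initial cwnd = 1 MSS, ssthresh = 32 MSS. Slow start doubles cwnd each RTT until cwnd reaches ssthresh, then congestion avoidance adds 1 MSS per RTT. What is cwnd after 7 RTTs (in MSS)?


RTT 0: cwnd = 1 MSS (initial)
RTT 1: cwnd = 2 MSS (slow start, doubled)
RTT 2: cwnd = 4 MSS (slow start, doubled)
RTT 3: cwnd = 8 MSS (slow start, doubled)
RTT 4: cwnd = 16 MSS (slow start, doubled)
RTT 5: cwnd = 32 MSS (slow start, doubled)
RTT 6: cwnd = 33 MSS (congestion avoidance, +1)
RTT 7: cwnd = 34 MSS (congestion avoidance, +1)

34


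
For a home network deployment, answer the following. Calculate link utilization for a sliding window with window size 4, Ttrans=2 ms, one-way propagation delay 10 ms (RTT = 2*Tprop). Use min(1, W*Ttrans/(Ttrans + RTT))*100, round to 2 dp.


Given: W = 4, Ttrans = 2 ms, RTT = 20 ms (= 2 * Tprop, Tprop = 10 ms)
Cycle time = Ttrans + RTT = 2 + 20 = 22 ms (first packet sent until its ACK returns)
W * Ttrans = 4 * 2 = 8 ms of sending per cycle
W * Ttrans / (Ttrans + RTT) = 8 / 22 = 0.363636
U = min(1, 0.363636) = 0.363636
U% = 36.36%

36.36


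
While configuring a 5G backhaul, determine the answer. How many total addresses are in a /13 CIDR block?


Given: CIDR prefix /13
Host bits = 32 - 13 = 19
Total addresses = 2^19 = 524288

524288


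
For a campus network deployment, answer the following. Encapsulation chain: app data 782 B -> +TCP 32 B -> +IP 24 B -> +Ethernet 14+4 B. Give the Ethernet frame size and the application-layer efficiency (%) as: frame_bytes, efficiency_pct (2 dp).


TCP segment = 782 + 32 = 814 B
IP packet = 814 + 24 = 838 B
Ethernet frame = 838 + 14 + 4 = 856 B
Efficiency = app / frame = 782 / 856 = 0.913551 = 91.3551% -> 91.36% (2 dp)

856, 91.36


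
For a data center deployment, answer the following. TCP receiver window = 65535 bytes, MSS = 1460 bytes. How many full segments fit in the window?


Given: RWND = 65535 bytes, MSS = 1460 bytes
Full segments = floor(RWND / MSS)
Full segments = floor(65535 / 1460)
Full segments = floor(44.887) = 44

44


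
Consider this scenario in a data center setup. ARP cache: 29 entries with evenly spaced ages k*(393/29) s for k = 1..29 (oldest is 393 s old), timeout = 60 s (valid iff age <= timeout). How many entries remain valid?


Ages are k * 393/29 s for k = 1..29 (spacing = 13.5517 s).
Entry k is valid iff k * 393/29 <= 60 iff k <= 29 * 60 / 393 = 4.4275
n_valid = floor(4.4275) = 4
(n_stale = 29 - 4 = 25)

4


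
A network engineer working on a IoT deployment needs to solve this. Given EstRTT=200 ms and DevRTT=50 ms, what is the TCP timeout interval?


Given: EstRTT = 200 ms, DevRTT = 50 ms
Timeout = EstRTT + 4 * DevRTT
4 * DevRTT = 4 * 50 = 200
Timeout = 200 + 200 = 400 ms

400


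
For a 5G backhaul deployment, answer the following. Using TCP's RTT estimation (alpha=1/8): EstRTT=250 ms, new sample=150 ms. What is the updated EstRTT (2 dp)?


Given: EstRTT = 250 ms, SampleRTT = 150 ms, alpha = 1/8
New EstRTT = (1 - alpha) * EstRTT + alpha * SampleRTT
(7/8) * 250 = 218.75
(1/8) * 150 = 18.75
New EstRTT = 218.75 + 18.75 = 237.5 ms -> 237.50 ms (2 dp)

237.50


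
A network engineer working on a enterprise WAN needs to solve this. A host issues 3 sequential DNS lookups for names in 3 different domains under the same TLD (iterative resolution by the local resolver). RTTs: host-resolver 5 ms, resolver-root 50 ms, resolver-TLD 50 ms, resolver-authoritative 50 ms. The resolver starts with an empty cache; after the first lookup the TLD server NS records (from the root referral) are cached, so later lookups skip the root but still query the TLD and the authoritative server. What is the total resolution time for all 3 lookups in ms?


Lookup 1 (cold cache): local + root + TLD + auth = 5 + 50 + 50 + 50 = 155 ms
Lookups 2..3 (TLD NS cached -> skip root; new domain -> still ask TLD and auth): local + TLD + auth = 5 + 50 + 50 = 105 ms each
Remaining 2 lookups: 2 * 105 = 210 ms
Total = 155 + 210 = 365 ms

365


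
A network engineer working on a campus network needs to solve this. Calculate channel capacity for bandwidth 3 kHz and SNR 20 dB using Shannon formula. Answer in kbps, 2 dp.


Given: B = 3 kHz, SNR = 20 dB
SNR linear = 10^(20/10) = 100
1 + SNR = 101
log2(101) = 6.6582114828
C = 3 * 1000 * 6.6582114828 = 19974.6344 bps
C = 19.974634 kbps -> 19.97 kbps (2 dp)

19.97


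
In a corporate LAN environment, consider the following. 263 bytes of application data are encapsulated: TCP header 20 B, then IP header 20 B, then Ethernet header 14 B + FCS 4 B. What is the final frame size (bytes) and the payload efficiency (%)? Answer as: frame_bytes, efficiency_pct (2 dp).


TCP segment = 263 + 20 = 283 B
IP packet = 283 + 20 = 303 B
Ethernet frame = 303 + 14 + 4 = 321 B
Efficiency = app / frame = 263 / 321 = 0.819315 = 81.9315% -> 81.93% (2 dp)

321, 81.93


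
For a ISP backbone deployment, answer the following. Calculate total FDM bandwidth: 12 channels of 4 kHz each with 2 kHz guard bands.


Given: 12 channels, 4 kHz each, guard = 2 kHz
Channel bandwidth = 12 * 4 = 48 kHz
Guard bands = 11 gaps * 2 kHz = 22 kHz
Total = 48 + 22 = 70 kHz

70


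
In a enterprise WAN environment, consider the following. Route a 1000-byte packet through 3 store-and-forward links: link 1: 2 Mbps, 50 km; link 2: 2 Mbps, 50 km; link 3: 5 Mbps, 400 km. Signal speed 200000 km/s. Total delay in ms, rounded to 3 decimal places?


Packet = 1000 bytes = 8000 bits. Store-and-forward: sum (t_trans + t_prop) per link.
Link 1: t_trans = 8000/(2*10^6) s = 4.0000 ms; t_prop = 50/200000 s = 0.2500 ms; subtotal = 4.2500 ms
Link 2: t_trans = 8000/(2*10^6) s = 4.0000 ms; t_prop = 50/200000 s = 0.2500 ms; subtotal = 4.2500 ms
Link 3: t_trans = 8000/(5*10^6) s = 1.6000 ms; t_prop = 400/200000 s = 2.0000 ms; subtotal = 3.6000 ms
End-to-end = 4.2500 + 4.2500 + 3.6000 = 12.1000 ms -> 12.100 ms (3 dp)

12.100


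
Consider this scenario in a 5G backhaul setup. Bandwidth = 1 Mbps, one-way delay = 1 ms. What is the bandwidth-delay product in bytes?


Given: bandwidth = 1 Mbps, delay = 1 ms
BDP in bits = 1 * 10^6 * 1 / 1000
BDP in bits = 1000
BDP in bytes = 1000 / 8 = 125

125


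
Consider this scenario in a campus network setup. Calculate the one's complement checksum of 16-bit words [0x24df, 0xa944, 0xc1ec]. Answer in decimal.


Given words: [0x24df, 0xa944, 0xc1ec]
Step 1: Sum all words
Raw sum = 9439 + 43332 + 49644 = 102415
Step 2: Fold carry: (36879 + 1) = 36880
One's complement = ~36880 & 0xFFFF = 28655

28655


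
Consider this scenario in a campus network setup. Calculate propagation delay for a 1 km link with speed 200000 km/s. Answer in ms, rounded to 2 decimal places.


Given: distance = 1 km, speed = 200000 km/s
Delay = distance / speed = 1 / 200000 seconds
Delay in ms = 1 * 1000 / 200000
Delay = 0.0050 ms
Rounded to 2 dp = 0.01 ms

0.01


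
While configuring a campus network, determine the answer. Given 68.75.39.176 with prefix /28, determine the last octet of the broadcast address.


Given: IP = 68.75.39.176, prefix = /28
Host bits = 32 - 28 = 4
Network last octet = 176 AND mask = 176
Host part size = 2^4 - 1 = 15
Broadcast last octet = 176 OR 15 = 191

191


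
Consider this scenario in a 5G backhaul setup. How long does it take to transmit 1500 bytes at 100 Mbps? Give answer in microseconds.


Given: packet = 1500 bytes, bandwidth = 100 Mbps
Packet in bits = 1500 * 8 = 12000 bits
Bandwidth = 100 * 10^6 = 100000000 bps
Time = 12000 / 100000000 seconds
Time in us = 12000 * 10^6 / 100000000 = 120

120


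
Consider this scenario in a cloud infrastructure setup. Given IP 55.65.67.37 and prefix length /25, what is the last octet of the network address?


Given: IP = 55.65.67.37, prefix = /25
Subnet mask = 255.255.255.128
Last octet of IP: 37
Last octet of mask: 128
Network last octet = 37 AND 128 = 0

0


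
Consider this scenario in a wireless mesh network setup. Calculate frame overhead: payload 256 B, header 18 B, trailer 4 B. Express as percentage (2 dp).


Given: payload = 256 B, header = 18 B, trailer = 4 B
Overhead bytes = header + trailer = 18 + 4 = 22
Total frame = payload + overhead = 256 + 22 = 278
Overhead % = 22 / 278 * 100 = 7.9137% -> 7.91% (2 dp)

7.91


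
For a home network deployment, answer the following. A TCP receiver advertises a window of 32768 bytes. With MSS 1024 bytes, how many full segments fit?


Given: RWND = 32768 bytes, MSS = 1024 bytes
Full segments = floor(RWND / MSS)
Full segments = floor(32768 / 1024)
Full segments = floor(32.0) = 32

32


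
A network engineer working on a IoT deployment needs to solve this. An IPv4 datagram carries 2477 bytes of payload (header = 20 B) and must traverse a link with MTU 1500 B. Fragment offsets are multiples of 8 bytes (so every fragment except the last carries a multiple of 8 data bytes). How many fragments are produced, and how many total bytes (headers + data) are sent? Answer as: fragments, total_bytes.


Max data per non-final fragment = floor((MTU - header)/8)*8 = floor((1500 - 20)/8)*8 = floor(1480/8)*8 = 1480 B
Final fragment needs no 8-byte alignment: it can carry up to MTU - header = 1480 B
Non-final fragments needed = ceil((payload - 1480) / 1480) = ceil(997/1480) = ceil(0.6736) = 1
Number of fragments = 1 + 1 = 2
Fragment sizes (data): 1 * 1480 B + 997 B (last, 997 <= 1480 OK)
Total bytes sent = payload + n_frags * header = 2477 + 2*20 = 2477 + 40 = 2517 B

2, 2517


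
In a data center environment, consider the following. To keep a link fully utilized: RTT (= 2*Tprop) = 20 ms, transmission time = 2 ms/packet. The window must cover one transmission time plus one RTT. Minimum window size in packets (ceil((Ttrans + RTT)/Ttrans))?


Given: Ttrans = 2 ms, RTT = 20 ms (= 2 * Tprop, Tprop = 10 ms)
Time until first ACK returns = Ttrans + RTT = 2 + 20 = 22 ms
Need W * Ttrans >= Ttrans + RTT  ->  W >= (Ttrans + RTT) / Ttrans
(Ttrans + RTT) / Ttrans = 22 / 2 = 11
W_min = ceil(11) = 11

11


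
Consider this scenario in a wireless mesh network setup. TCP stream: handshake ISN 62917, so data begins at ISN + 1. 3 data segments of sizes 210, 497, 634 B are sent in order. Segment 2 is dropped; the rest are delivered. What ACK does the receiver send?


SYN uses sequence number 62917; first data byte = ISN + 1 = 62918.
Segment 1: SEQ = 62918, len = 210 B, covers [62918, 63127]
Segment 2: SEQ = 63128, len = 497 B, covers [63128, 63624] [LOST]
Segment 3: SEQ = 63625, len = 634 B, covers [63625, 64258]
In-order data received: bytes [62918, 63127] (segments 1..1).
Segment 2 missing -> gap begins at byte 63128; later segments buffered out of order.
Cumulative ACK = next expected in-order byte = 62918 + 210 = 63128

63128


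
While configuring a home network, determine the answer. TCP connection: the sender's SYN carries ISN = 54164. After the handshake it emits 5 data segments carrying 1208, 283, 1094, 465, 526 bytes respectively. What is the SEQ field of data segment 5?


The SYN occupies sequence number ISN = 54164, so the first data byte is ISN + 1 = 54165.
SEQ of data segment i = (ISN + 1) + sum of payload sizes of segments 1..i-1.
Segment 1: SEQ = 54165, payload = 1208 bytes
Segment 2: SEQ = 55373, payload = 283 bytes
Segment 3: SEQ = 55656, payload = 1094 bytes
Segment 4: SEQ = 56750, payload = 465 bytes
Segment 5: SEQ = 57215, payload = 526 bytes
SEQ of segment 5 = 54165 + 1208 + 283 + 1094 + 465 = 57215

57215


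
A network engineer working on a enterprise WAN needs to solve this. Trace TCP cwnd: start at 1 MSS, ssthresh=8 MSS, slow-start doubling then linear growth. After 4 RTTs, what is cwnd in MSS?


RTT 0: cwnd = 1 MSS (initial)
RTT 1: cwnd = 2 MSS (slow start, doubled)
RTT 2: cwnd = 4 MSS (slow start, doubled)
RTT 3: cwnd = 8 MSS (slow start, doubled)
RTT 4: cwnd = 9 MSS (congestion avoidance, +1)

9


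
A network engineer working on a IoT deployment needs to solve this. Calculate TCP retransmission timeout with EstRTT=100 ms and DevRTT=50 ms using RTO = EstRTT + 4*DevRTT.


Given: EstRTT = 100 ms, DevRTT = 50 ms
Timeout = EstRTT + 4 * DevRTT
4 * DevRTT = 4 * 50 = 200
Timeout = 100 + 200 = 300 ms

300


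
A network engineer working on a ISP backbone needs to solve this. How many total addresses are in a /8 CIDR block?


Given: CIDR prefix /8
Host bits = 32 - 8 = 24
Total addresses = 2^24 = 16777216

16777216


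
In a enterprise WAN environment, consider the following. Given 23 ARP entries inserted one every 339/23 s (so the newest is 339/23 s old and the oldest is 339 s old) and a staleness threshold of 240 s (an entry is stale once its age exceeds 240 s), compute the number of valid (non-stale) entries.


Ages are k * 339/23 s for k = 1..23 (spacing = 14.7391 s).
Entry k is valid iff k * 339/23 <= 240 iff k <= 23 * 240 / 339 = 16.2832
n_valid = floor(16.2832) = 16
(n_stale = 23 - 16 = 7)

16


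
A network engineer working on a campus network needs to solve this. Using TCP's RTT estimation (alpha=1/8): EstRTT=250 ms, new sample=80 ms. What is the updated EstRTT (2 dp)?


Given: EstRTT = 250 ms, SampleRTT = 80 ms, alpha = 1/8
New EstRTT = (1 - alpha) * EstRTT + alpha * SampleRTT
(7/8) * 250 = 218.75
(1/8) * 80 = 10
New EstRTT = 218.75 + 10 = 228.75 ms -> 228.75 ms (2 dp)

228.75


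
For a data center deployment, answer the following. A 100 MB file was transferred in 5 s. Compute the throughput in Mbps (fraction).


Given: file = 100 MB, time = 5 s
File in Mb = 100 * 8 = 800 Mb
Throughput = 800 / 5 Mbps
Throughput = 160 Mbps

160


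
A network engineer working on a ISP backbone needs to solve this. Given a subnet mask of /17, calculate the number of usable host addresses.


Given: subnet mask /17
Host bits = 32 - 17 = 15
Total addresses = 2^15 = 32768
Usable hosts = 32768 - 2 (network + broadcast) = 32766

32766


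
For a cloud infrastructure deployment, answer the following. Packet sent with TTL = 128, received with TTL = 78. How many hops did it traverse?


Given: initial TTL = 128, received TTL = 78
Hops = initial TTL - received TTL
Hops = 128 - 78 = 50

50


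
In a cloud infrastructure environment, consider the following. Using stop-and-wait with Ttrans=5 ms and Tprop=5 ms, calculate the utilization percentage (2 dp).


Given: Ttrans = 5 ms, Tprop = 5 ms
RTT = 2 * Tprop = 2 * 5 = 10 ms
U = Ttrans / (Ttrans + RTT)
U = 5 / (5 + 10)
U = 5 / 15 = 0.333333
U% = 33.33%

33.33


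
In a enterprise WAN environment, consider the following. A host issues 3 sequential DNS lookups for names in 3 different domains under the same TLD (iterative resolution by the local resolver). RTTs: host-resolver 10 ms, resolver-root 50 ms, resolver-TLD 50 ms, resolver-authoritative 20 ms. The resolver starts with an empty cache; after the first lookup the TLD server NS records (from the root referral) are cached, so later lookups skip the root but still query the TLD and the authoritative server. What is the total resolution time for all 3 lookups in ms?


Lookup 1 (cold cache): local + root + TLD + auth = 10 + 50 + 50 + 20 = 130 ms
Lookups 2..3 (TLD NS cached -> skip root; new domain -> still ask TLD and auth): local + TLD + auth = 10 + 50 + 20 = 80 ms each
Remaining 2 lookups: 2 * 80 = 160 ms
Total = 130 + 160 = 290 ms

290


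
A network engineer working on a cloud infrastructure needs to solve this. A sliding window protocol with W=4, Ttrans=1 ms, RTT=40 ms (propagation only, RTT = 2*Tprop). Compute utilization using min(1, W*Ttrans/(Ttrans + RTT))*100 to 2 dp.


Given: W = 4, Ttrans = 1 ms, RTT = 40 ms (= 2 * Tprop, Tprop = 20 ms)
Cycle time = Ttrans + RTT = 1 + 40 = 41 ms (first packet sent until its ACK returns)
W * Ttrans = 4 * 1 = 4 ms of sending per cycle
W * Ttrans / (Ttrans + RTT) = 4 / 41 = 0.097561
U = min(1, 0.097561) = 0.097561
U% = 9.76%

9.76


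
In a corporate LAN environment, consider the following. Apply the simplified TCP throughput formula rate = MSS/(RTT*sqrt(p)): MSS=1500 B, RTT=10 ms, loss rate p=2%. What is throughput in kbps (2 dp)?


Given: MSS = 1500 bytes, RTT = 10 ms, loss = 2%
RTT in seconds = 10 / 1000 = 0.01
Loss rate = 2% = 0.02
sqrt(loss) = sqrt(0.02) = 0.141421356237
Throughput (bytes/s) = 1500 / (0.01 * 0.141421356237) = 1060660.1718
Throughput (kbps) = 1060660.1718 * 8 / 1000 = 8485.281374 -> 8485.28 kbps (2 dp)

8485.28


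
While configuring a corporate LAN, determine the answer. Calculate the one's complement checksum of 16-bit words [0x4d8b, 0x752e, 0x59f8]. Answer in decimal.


Given words: [0x4d8b, 0x752e, 0x59f8]
Step 1: Sum all words
Raw sum = 19851 + 29998 + 23032 = 72881
Step 2: Fold carry: (7345 + 1) = 7346
One's complement = ~7346 & 0xFFFF = 58189

58189


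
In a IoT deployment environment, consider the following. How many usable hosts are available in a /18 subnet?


Given: subnet mask /18
Host bits = 32 - 18 = 14
Total addresses = 2^14 = 16384
Usable hosts = 16384 - 2 (network + broadcast) = 16382

16382


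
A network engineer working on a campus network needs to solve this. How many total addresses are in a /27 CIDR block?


Given: CIDR prefix /27
Host bits = 32 - 27 = 5
Total addresses = 2^5 = 32

32


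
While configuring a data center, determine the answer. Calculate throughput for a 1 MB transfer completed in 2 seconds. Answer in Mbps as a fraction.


Given: file = 1 MB, time = 2 s
File in Mb = 1 * 8 = 8 Mb
Throughput = 8 / 2 Mbps
Throughput = 4 Mbps

4


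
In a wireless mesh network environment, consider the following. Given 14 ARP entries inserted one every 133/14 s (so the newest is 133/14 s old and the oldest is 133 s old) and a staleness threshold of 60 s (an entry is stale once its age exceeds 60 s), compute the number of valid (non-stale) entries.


Ages are k * 133/14 s for k = 1..14 (spacing = 9.5000 s).
Entry k is valid iff k * 133/14 <= 60 iff k <= 14 * 60 / 133 = 6.3158
n_valid = floor(6.3158) = 6
(n_stale = 14 - 6 = 8)

6


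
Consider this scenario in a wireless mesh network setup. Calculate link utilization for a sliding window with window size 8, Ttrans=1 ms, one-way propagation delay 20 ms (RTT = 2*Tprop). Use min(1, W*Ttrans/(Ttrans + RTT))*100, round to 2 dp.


Given: W = 8, Ttrans = 1 ms, RTT = 40 ms (= 2 * Tprop, Tprop = 20 ms)
Cycle time = Ttrans + RTT = 1 + 40 = 41 ms (first packet sent until its ACK returns)
W * Ttrans = 8 * 1 = 8 ms of sending per cycle
W * Ttrans / (Ttrans + RTT) = 8 / 41 = 0.195122
U = min(1, 0.195122) = 0.195122
U% = 19.51%

19.51


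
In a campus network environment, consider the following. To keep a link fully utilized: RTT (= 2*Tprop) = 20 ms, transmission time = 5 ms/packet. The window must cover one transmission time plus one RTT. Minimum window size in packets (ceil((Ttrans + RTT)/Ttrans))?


Given: Ttrans = 5 ms, RTT = 20 ms (= 2 * Tprop, Tprop = 10 ms)
Time until first ACK returns = Ttrans + RTT = 5 + 20 = 25 ms
Need W * Ttrans >= Ttrans + RTT  ->  W >= (Ttrans + RTT) / Ttrans
(Ttrans + RTT) / Ttrans = 25 / 5 = 5
W_min = ceil(5) = 5

5


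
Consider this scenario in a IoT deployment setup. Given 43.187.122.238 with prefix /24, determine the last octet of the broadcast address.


Given: IP = 43.187.122.238, prefix = /24
Host bits = 32 - 24 = 8
Network last octet = 238 AND mask = 0
Host part size = 2^8 - 1 = 255
Broadcast last octet = 0 OR 255 = 255

255


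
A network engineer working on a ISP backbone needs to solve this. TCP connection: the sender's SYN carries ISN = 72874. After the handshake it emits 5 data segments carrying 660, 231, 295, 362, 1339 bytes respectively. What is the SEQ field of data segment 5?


The SYN occupies sequence number ISN = 72874, so the first data byte is ISN + 1 = 72875.
SEQ of data segment i = (ISN + 1) + sum of payload sizes of segments 1..i-1.
Segment 1: SEQ = 72875, payload = 660 bytes
Segment 2: SEQ = 73535, payload = 231 bytes
Segment 3: SEQ = 73766, payload = 295 bytes
Segment 4: SEQ = 74061, payload = 362 bytes
Segment 5: SEQ = 74423, payload = 1339 bytes
SEQ of segment 5 = 72875 + 660 + 231 + 295 + 362 = 74423

74423


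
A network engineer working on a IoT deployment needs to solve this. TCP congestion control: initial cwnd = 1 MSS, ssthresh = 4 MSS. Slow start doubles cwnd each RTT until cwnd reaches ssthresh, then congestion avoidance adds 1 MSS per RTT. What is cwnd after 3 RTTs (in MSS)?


RTT 0: cwnd = 1 MSS (initial)
RTT 1: cwnd = 2 MSS (slow start, doubled)
RTT 2: cwnd = 4 MSS (slow start, doubled)
RTT 3: cwnd = 5 MSS (congestion avoidance, +1)

5


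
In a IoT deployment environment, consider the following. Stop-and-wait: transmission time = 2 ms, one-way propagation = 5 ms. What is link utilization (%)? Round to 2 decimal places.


Given: Ttrans = 2 ms, Tprop = 5 ms
RTT = 2 * Tprop = 2 * 5 = 10 ms
U = Ttrans / (Ttrans + RTT)
U = 2 / (2 + 10)
U = 2 / 12 = 0.166667
U% = 16.67%

16.67


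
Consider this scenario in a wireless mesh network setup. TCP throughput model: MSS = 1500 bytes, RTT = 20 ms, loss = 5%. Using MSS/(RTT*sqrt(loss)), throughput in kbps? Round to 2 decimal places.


Given: MSS = 1500 bytes, RTT = 20 ms, loss = 5%
RTT in seconds = 20 / 1000 = 0.02
Loss rate = 5% = 0.05
sqrt(loss) = sqrt(0.05) = 0.223606797750
Throughput (bytes/s) = 1500 / (0.02 * 0.223606797750) = 335410.1966
Throughput (kbps) = 335410.1966 * 8 / 1000 = 2683.281573 -> 2683.28 kbps (2 dp)

2683.28


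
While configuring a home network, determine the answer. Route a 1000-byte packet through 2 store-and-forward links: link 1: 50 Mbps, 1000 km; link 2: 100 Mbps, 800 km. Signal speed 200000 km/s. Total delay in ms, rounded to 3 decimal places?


Packet = 1000 bytes = 8000 bits. Store-and-forward: sum (t_trans + t_prop) per link.
Link 1: t_trans = 8000/(50*10^6) s = 0.1600 ms; t_prop = 1000/200000 s = 5.0000 ms; subtotal = 5.1600 ms
Link 2: t_trans = 8000/(100*10^6) s = 0.0800 ms; t_prop = 800/200000 s = 4.0000 ms; subtotal = 4.0800 ms
End-to-end = 5.1600 + 4.0800 = 9.2400 ms -> 9.240 ms (3 dp)

9.240


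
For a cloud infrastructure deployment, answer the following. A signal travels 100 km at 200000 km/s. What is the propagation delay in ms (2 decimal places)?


Given: distance = 100 km, speed = 200000 km/s
Delay = distance / speed = 100 / 200000 seconds
Delay in ms = 100 * 1000 / 200000
Delay = 0.5000 ms
Rounded to 2 dp = 0.50 ms

0.50


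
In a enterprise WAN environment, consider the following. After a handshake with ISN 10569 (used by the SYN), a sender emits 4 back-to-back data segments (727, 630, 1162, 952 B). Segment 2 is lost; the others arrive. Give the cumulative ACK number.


SYN uses sequence number 10569; first data byte = ISN + 1 = 10570.
Segment 1: SEQ = 10570, len = 727 B, covers [10570, 11296]
Segment 2: SEQ = 11297, len = 630 B, covers [11297, 11926] [LOST]
Segment 3: SEQ = 11927, len = 1162 B, covers [11927, 13088]
Segment 4: SEQ = 13089, len = 952 B, covers [13089, 14040]
In-order data received: bytes [10570, 11296] (segments 1..1).
Segment 2 missing -> gap begins at byte 11297; later segments buffered out of order.
Cumulative ACK = next expected in-order byte = 10570 + 727 = 11297

11297


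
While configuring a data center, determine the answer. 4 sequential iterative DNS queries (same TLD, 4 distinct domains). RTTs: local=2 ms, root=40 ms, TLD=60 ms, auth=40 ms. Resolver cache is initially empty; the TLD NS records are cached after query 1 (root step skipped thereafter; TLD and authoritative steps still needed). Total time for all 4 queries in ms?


Lookup 1 (cold cache): local + root + TLD + auth = 2 + 40 + 60 + 40 = 142 ms
Lookups 2..4 (TLD NS cached -> skip root; new domain -> still ask TLD and auth): local + TLD + auth = 2 + 60 + 40 = 102 ms each
Remaining 3 lookups: 3 * 102 = 306 ms
Total = 142 + 306 = 448 ms

448


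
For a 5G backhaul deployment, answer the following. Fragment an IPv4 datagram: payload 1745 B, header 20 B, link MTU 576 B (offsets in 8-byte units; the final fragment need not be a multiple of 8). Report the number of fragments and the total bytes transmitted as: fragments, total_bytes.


Max data per non-final fragment = floor((MTU - header)/8)*8 = floor((576 - 20)/8)*8 = floor(556/8)*8 = 552 B
Final fragment needs no 8-byte alignment: it can carry up to MTU - header = 556 B
Non-final fragments needed = ceil((payload - 556) / 552) = ceil(1189/552) = ceil(2.1540) = 3
Number of fragments = 3 + 1 = 4
Fragment sizes (data): 3 * 552 B + 89 B (last, 89 <= 556 OK)
Total bytes sent = payload + n_frags * header = 1745 + 4*20 = 1745 + 80 = 1825 B

4, 1825


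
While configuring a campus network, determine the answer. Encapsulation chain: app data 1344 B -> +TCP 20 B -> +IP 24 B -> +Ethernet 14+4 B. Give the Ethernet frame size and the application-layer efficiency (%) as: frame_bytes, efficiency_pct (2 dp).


TCP segment = 1344 + 20 = 1364 B
IP packet = 1364 + 24 = 1388 B
Ethernet frame = 1388 + 14 + 4 = 1406 B
Efficiency = app / frame = 1344 / 1406 = 0.955903 = 95.5903% -> 95.59% (2 dp)

1406, 95.59


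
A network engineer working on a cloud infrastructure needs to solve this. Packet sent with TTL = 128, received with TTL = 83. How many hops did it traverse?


Given: initial TTL = 128, received TTL = 83
Hops = initial TTL - received TTL
Hops = 128 - 83 = 45

45


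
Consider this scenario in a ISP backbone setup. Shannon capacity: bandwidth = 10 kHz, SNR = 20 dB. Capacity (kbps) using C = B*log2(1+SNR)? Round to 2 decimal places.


Given: B = 10 kHz, SNR = 20 dB
SNR linear = 10^(20/10) = 100
1 + SNR = 101
log2(101) = 6.6582114828
C = 10 * 1000 * 6.6582114828 = 66582.1148 bps
C = 66.582115 kbps -> 66.58 kbps (2 dp)

66.58


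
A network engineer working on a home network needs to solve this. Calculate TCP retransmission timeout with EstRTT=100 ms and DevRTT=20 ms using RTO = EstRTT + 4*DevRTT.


Given: EstRTT = 100 ms, DevRTT = 20 ms
Timeout = EstRTT + 4 * DevRTT
4 * DevRTT = 4 * 20 = 80
Timeout = 100 + 80 = 180 ms

180


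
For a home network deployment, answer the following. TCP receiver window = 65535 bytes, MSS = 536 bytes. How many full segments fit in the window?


Given: RWND = 65535 bytes, MSS = 536 bytes
Full segments = floor(RWND / MSS)
Full segments = floor(65535 / 536)
Full segments = floor(122.2668) = 122

122


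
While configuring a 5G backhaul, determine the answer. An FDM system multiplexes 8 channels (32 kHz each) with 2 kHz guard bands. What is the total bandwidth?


Given: 8 channels, 32 kHz each, guard = 2 kHz
Channel bandwidth = 8 * 32 = 256 kHz
Guard bands = 7 gaps * 2 kHz = 14 kHz
Total = 256 + 14 = 270 kHz

270


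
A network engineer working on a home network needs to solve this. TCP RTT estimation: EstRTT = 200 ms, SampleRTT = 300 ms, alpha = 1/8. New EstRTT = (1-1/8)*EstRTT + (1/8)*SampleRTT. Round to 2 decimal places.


Given: EstRTT = 200 ms, SampleRTT = 300 ms, alpha = 1/8
New EstRTT = (1 - alpha) * EstRTT + alpha * SampleRTT
(7/8) * 200 = 175
(1/8) * 300 = 37.5
New EstRTT = 175 + 37.5 = 212.5 ms -> 212.50 ms (2 dp)

212.50


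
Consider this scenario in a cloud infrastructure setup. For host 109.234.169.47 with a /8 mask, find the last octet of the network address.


Given: IP = 109.234.169.47, prefix = /8
Subnet mask = 255.0.0.0
Last octet of IP: 47
Last octet of mask: 0
Network last octet = 47 AND 0 = 0

0


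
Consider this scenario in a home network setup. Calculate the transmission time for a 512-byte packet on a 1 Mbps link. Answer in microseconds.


Given: packet = 512 bytes, bandwidth = 1 Mbps
Packet in bits = 512 * 8 = 4096 bits
Bandwidth = 1 * 10^6 = 1000000 bps
Time = 4096 / 1000000 seconds
Time in us = 4096 * 10^6 / 1000000 = 4096

4096


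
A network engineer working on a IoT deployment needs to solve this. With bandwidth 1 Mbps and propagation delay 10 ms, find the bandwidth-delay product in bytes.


Given: bandwidth = 1 Mbps, delay = 10 ms
BDP in bits = 1 * 10^6 * 10 / 1000
BDP in bits = 10000
BDP in bytes = 10000 / 8 = 1250

1250


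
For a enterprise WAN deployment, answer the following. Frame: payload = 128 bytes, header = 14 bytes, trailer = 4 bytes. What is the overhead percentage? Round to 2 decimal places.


Given: payload = 128 B, header = 14 B, trailer = 4 B
Overhead bytes = header + trailer = 14 + 4 = 18
Total frame = payload + overhead = 128 + 18 = 146
Overhead % = 18 / 146 * 100 = 12.3288% -> 12.33% (2 dp)

12.33


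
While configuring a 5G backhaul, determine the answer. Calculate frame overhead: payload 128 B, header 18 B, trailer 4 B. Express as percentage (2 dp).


Given: payload = 128 B, header = 18 B, trailer = 4 B
Overhead bytes = header + trailer = 18 + 4 = 22
Total frame = payload + overhead = 128 + 22 = 150
Overhead % = 22 / 150 * 100 = 14.6667% -> 14.67% (2 dp)

14.67


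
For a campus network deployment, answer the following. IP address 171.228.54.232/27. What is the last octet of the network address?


Given: IP = 171.228.54.232, prefix = /27
Subnet mask = 255.255.255.224
Last octet of IP: 232
Last octet of mask: 224
Network last octet = 232 AND 224 = 224

224


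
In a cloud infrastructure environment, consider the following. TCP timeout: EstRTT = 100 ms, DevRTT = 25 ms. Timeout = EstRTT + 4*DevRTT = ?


Given: EstRTT = 100 ms, DevRTT = 25 ms
Timeout = EstRTT + 4 * DevRTT
4 * DevRTT = 4 * 25 = 100
Timeout = 100 + 100 = 200 ms

200


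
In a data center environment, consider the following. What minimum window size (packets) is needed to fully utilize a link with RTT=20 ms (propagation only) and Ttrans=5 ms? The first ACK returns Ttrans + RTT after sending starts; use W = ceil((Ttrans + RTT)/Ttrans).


Given: Ttrans = 5 ms, RTT = 20 ms (= 2 * Tprop, Tprop = 10 ms)
Time until first ACK returns = Ttrans + RTT = 5 + 20 = 25 ms
Need W * Ttrans >= Ttrans + RTT  ->  W >= (Ttrans + RTT) / Ttrans
(Ttrans + RTT) / Ttrans = 25 / 5 = 5
W_min = ceil(5) = 5

5


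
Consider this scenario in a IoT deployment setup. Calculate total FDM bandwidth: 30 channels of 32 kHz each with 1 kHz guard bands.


Given: 30 channels, 32 kHz each, guard = 1 kHz
Channel bandwidth = 30 * 32 = 960 kHz
Guard bands = 29 gaps * 1 kHz = 29 kHz
Total = 960 + 29 = 989 kHz

989


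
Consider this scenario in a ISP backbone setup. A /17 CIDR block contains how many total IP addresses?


Given: CIDR prefix /17
Host bits = 32 - 17 = 15
Total addresses = 2^15 = 32768

32768


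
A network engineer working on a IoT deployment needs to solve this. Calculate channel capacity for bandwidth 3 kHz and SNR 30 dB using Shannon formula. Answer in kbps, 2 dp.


Given: B = 3 kHz, SNR = 30 dB
SNR linear = 10^(30/10) = 1000
1 + SNR = 1001
log2(1001) = 9.9672262588
C = 3 * 1000 * 9.9672262588 = 29901.6788 bps
C = 29.901679 kbps -> 29.90 kbps (2 dp)

29.90


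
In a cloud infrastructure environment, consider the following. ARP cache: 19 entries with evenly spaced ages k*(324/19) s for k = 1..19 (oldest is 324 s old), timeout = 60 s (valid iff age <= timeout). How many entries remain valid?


Ages are k * 324/19 s for k = 1..19 (spacing = 17.0526 s).
Entry k is valid iff k * 324/19 <= 60 iff k <= 19 * 60 / 324 = 3.5185
n_valid = floor(3.5185) = 3
(n_stale = 19 - 3 = 16)

3


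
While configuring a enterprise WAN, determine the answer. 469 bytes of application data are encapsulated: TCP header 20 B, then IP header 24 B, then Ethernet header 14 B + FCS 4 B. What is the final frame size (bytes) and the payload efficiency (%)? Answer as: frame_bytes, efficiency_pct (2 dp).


TCP segment = 469 + 20 = 489 B
IP packet = 489 + 24 = 513 B
Ethernet frame = 513 + 14 + 4 = 531 B
Efficiency = app / frame = 469 / 531 = 0.883239 = 88.3239% -> 88.32% (2 dp)

531, 88.32


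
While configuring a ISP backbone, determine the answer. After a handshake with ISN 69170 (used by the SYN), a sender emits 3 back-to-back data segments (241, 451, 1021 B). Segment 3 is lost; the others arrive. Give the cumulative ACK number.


SYN uses sequence number 69170; first data byte = ISN + 1 = 69171.
Segment 1: SEQ = 69171, len = 241 B, covers [69171, 69411]
Segment 2: SEQ = 69412, len = 451 B, covers [69412, 69862]
Segment 3: SEQ = 69863, len = 1021 B, covers [69863, 70883] [LOST]
In-order data received: bytes [69171, 69862] (segments 1..2).
Segment 3 missing -> gap begins at byte 69863.
Cumulative ACK = next expected in-order byte = 69171 + 241 + 451 = 69863

69863


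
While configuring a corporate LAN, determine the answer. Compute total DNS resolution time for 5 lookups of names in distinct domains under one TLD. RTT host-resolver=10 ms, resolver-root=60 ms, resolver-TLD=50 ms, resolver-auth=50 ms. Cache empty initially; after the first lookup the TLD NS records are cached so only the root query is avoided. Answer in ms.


Lookup 1 (cold cache): local + root + TLD + auth = 10 + 60 + 50 + 50 = 170 ms
Lookups 2..5 (TLD NS cached -> skip root; new domain -> still ask TLD and auth): local + TLD + auth = 10 + 50 + 50 = 110 ms each
Remaining 4 lookups: 4 * 110 = 440 ms
Total = 170 + 440 = 610 ms

610


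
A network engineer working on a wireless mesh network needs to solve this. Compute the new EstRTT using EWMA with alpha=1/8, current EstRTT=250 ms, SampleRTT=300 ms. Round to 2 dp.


Given: EstRTT = 250 ms, SampleRTT = 300 ms, alpha = 1/8
New EstRTT = (1 - alpha) * EstRTT + alpha * SampleRTT
(7/8) * 250 = 218.75
(1/8) * 300 = 37.5
New EstRTT = 218.75 + 37.5 = 256.25 ms -> 256.25 ms (2 dp)

256.25


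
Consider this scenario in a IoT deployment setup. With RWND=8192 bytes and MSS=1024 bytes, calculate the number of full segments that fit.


Given: RWND = 8192 bytes, MSS = 1024 bytes
Full segments = floor(RWND / MSS)
Full segments = floor(8192 / 1024)
Full segments = floor(8.0) = 8

8


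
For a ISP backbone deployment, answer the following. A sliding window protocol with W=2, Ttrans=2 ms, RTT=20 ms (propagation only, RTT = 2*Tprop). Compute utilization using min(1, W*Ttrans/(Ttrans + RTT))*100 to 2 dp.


Given: W = 2, Ttrans = 2 ms, RTT = 20 ms (= 2 * Tprop, Tprop = 10 ms)
Cycle time = Ttrans + RTT = 2 + 20 = 22 ms (first packet sent until its ACK returns)
W * Ttrans = 2 * 2 = 4 ms of sending per cycle
W * Ttrans / (Ttrans + RTT) = 4 / 22 = 0.181818
U = min(1, 0.181818) = 0.181818
U% = 18.18%

18.18


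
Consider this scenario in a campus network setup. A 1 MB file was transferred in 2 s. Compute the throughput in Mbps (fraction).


Given: file = 1 MB, time = 2 s
File in Mb = 1 * 8 = 8 Mb
Throughput = 8 / 2 Mbps
Throughput = 4 Mbps

4


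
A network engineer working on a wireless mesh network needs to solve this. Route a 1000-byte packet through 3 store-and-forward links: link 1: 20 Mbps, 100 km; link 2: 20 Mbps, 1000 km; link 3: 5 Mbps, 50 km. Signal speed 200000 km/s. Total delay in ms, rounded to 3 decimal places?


Packet = 1000 bytes = 8000 bits. Store-and-forward: sum (t_trans + t_prop) per link.
Link 1: t_trans = 8000/(20*10^6) s = 0.4000 ms; t_prop = 100/200000 s = 0.5000 ms; subtotal = 0.9000 ms
Link 2: t_trans = 8000/(20*10^6) s = 0.4000 ms; t_prop = 1000/200000 s = 5.0000 ms; subtotal = 5.4000 ms
Link 3: t_trans = 8000/(5*10^6) s = 1.6000 ms; t_prop = 50/200000 s = 0.2500 ms; subtotal = 1.8500 ms
End-to-end = 0.9000 + 5.4000 + 1.8500 = 8.1500 ms -> 8.150 ms (3 dp)

8.150


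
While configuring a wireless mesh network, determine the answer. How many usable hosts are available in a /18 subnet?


Given: subnet mask /18
Host bits = 32 - 18 = 14
Total addresses = 2^14 = 16384
Usable hosts = 16384 - 2 (network + broadcast) = 16382

16382


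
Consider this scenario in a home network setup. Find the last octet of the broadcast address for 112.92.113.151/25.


Given: IP = 112.92.113.151, prefix = /25
Host bits = 32 - 25 = 7
Network last octet = 151 AND mask = 128
Host part size = 2^7 - 1 = 127
Broadcast last octet = 128 OR 127 = 255

255
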